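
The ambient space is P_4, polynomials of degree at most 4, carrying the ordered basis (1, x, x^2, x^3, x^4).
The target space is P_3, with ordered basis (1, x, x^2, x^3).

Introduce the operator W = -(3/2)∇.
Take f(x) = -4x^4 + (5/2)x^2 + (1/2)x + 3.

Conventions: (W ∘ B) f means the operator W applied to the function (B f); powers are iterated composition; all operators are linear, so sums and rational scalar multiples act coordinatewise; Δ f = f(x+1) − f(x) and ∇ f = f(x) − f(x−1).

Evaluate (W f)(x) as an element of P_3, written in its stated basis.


∇ f = -16x^3 + 24x^2 - 11x + 2
(-(3/2)∇) f = 24x^3 - 36x^2 + (33/2)x - 3

the image equals g(x) = 24x^3 - 36x^2 + (33/2)x - 3


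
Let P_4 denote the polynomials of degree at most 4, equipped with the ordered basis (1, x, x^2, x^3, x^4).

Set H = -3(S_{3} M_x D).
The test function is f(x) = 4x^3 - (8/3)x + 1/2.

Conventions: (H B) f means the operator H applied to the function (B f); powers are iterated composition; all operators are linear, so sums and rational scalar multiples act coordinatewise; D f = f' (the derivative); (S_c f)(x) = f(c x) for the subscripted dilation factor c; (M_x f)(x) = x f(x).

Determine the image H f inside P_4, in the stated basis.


D f = 12x^2 - 8/3
M_x D f = 12x^3 - (8/3)x
S_{3} (M_x D) f = 324x^3 - 8x
(-3(S_{3} M_x D)) f = -972x^3 + 24x

g(x) = -972x^3 + 24x


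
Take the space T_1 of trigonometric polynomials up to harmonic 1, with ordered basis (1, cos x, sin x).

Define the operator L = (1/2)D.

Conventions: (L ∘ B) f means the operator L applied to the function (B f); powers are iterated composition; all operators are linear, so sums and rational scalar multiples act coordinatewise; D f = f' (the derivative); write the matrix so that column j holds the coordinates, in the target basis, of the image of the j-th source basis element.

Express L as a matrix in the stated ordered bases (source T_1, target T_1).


the matrix is [[0, 0, 0]; [0, 0, 1/2]; [0, -1/2, 0]] (rows listed top to bottom)

image of 1: 0
image of cos x: -(1/2)sin x
image of sin x: (1/2)cos x
each image's coordinates form column j of the matrix


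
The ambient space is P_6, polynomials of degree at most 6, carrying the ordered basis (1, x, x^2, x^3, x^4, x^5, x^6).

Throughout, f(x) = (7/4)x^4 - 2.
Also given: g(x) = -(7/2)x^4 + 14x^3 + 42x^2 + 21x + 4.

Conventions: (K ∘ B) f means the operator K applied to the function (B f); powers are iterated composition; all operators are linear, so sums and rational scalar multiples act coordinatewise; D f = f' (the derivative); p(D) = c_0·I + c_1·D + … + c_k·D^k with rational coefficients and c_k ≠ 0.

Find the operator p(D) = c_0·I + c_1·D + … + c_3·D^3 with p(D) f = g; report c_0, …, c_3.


D^0 f = (7/4)x^4 - 2
D^1 f = 7x^3
D^2 f = 21x^2
D^3 f = 42x
matching coefficients of g against c_0 f + c_1 Df + … from the top degree down determines the c_i
solution: c_0 = -2, c_1 = 2, c_2 = 2, c_3 = 1/2

p(D) = -2·I + 2·D + 2·D^2 + (1/2)·D^3, i.e. c_0 = -2, c_1 = 2, c_2 = 2, c_3 = 1/2


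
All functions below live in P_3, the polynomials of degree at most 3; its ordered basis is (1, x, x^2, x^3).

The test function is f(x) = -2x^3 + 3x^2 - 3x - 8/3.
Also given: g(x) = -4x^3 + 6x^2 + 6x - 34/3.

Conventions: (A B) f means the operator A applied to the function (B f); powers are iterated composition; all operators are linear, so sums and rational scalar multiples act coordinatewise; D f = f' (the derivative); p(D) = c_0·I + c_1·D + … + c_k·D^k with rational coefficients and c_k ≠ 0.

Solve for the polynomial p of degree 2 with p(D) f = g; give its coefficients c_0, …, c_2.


D^0 f = -2x^3 + 3x^2 - 3x - 8/3
D^1 f = -6x^2 + 6x - 3
D^2 f = -12x + 6
matching coefficients of g against c_0 f + c_1 Df + … from the top degree down determines the c_i
solution: c_0 = 2, c_1 = 0, c_2 = -1

p(D) = 2·I − D^2, i.e. c_0 = 2, c_1 = 0, c_2 = -1


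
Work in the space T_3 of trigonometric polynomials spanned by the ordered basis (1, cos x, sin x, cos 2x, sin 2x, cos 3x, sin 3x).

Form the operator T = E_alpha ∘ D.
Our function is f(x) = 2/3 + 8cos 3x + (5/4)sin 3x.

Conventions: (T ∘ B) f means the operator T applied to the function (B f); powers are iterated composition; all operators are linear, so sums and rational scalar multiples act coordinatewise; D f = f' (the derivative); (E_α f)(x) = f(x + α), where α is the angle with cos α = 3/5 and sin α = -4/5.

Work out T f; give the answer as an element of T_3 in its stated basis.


D f = (15/4)cos 3x - 24sin 3x
E_alpha D f = (2469/500)cos 3x + (2973/125)sin 3x

g(x) = (2469/500)cos 3x + (2973/125)sin 3x


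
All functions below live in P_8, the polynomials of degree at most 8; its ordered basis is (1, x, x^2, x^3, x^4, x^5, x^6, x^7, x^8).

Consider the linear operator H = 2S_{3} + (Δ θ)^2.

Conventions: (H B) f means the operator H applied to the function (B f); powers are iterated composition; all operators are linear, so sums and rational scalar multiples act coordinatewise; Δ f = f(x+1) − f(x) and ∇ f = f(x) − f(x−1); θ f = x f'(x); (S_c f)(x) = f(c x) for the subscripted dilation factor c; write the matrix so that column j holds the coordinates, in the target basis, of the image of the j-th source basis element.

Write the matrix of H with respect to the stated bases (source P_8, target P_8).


image of 1: 2
image of x: 6x
image of x^2: 18x^2 + 4
image of x^3: 54x^3 + 36x + 27
image of x^4: 162x^4 + 144x^2 + 240x + 112
image of x^5: 486x^5 + 400x^3 + 1050x^2 + 1050x + 375
image of x^6: 1458x^6 + 900x^4 + 3240x^3 + 5040x^2 + 3780x + 1116
image of x^7: 4374x^7 + 1764x^5 + 8085x^4 + 17150x^3 + 19845x^2 + 12152x + 3087
image of x^8: 13122x^8 + 3136x^6 + 17472x^5 + 47040x^4 + 73920x^3 + 69440x^2 + 36288x + 8128
each image's coordinates form column j of the matrix

the matrix is [[2, 0, 4, 27, 112, 375, 1116, 3087, 8128]; [0, 6, 0, 36, 240, 1050, 3780, 12152, 36288]; [0, 0, 18, 0, 144, 1050, 5040, 19845, 69440]; [0, 0, 0, 54, 0, 400, 3240, 17150, 73920]; [0, 0, 0, 0, 162, 0, 900, 8085, 47040]; [0, 0, 0, 0, 0, 486, 0, 1764, 17472]; [0, 0, 0, 0, 0, 0, 1458, 0, 3136]; [0, 0, 0, 0, 0, 0, 0, 4374, 0]; [0, 0, 0, 0, 0, 0, 0, 0, 13122]] (rows listed top to bottom)


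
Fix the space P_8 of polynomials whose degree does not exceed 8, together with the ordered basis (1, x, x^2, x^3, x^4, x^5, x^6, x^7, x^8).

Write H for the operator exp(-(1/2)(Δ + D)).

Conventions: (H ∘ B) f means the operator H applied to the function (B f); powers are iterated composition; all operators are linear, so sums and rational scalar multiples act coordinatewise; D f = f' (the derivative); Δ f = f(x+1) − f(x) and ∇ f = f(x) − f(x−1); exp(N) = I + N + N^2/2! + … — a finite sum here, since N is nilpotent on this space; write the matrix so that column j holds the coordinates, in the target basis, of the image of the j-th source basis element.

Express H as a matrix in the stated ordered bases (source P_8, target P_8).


the matrix is [[1, -1, 1/2, 0, 1/4, -1/4, -7/8, -3/2, 9/16]; [0, 1, -2, 3/2, 0, 5/4, -3/2, -49/8, -12]; [0, 0, 1, -3, 3, 0, 15/4, -21/4, -49/2]; [0, 0, 0, 1, -4, 5, 0, 35/4, -14]; [0, 0, 0, 0, 1, -5, 15/2, 0, 35/2]; [0, 0, 0, 0, 0, 1, -6, 21/2, 0]; [0, 0, 0, 0, 0, 0, 1, -7, 14]; [0, 0, 0, 0, 0, 0, 0, 1, -8]; [0, 0, 0, 0, 0, 0, 0, 0, 1]] (rows listed top to bottom)

image of 1: 1
image of x: x - 1
image of x^2: x^2 - 2x + 1/2
image of x^3: x^3 - 3x^2 + (3/2)x
image of x^4: x^4 - 4x^3 + 3x^2 + 1/4
image of x^5: x^5 - 5x^4 + 5x^3 + (5/4)x - 1/4
image of x^6: x^6 - 6x^5 + (15/2)x^4 + (15/4)x^2 - (3/2)x - 7/8
image of x^7: x^7 - 7x^6 + (21/2)x^5 + (35/4)x^3 - (21/4)x^2 - (49/8)x - 3/2
image of x^8: x^8 - 8x^7 + 14x^6 + (35/2)x^4 - 14x^3 - (49/2)x^2 - 12x + 9/16
each image's coordinates form column j of the matrix


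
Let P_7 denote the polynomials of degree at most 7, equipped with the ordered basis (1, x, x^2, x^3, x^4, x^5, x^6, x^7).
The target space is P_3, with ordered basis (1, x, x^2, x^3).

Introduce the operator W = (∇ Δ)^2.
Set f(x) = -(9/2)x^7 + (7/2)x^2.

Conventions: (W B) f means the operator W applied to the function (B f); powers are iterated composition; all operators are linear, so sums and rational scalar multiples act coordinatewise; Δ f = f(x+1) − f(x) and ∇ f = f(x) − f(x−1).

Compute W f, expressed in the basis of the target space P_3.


Δ f = -(63/2)x^6 - (189/2)x^5 - (315/2)x^4 - (315/2)x^3 - (189/2)x^2 - (49/2)x - 1
∇ Δ f = -189x^5 - 315x^3 - 63x + 7
Δ (∇ Δ) f = -945x^4 - 1890x^3 - 2835x^2 - 1890x - 567
∇ Δ (∇ Δ) f = -3780x^3 - 3780x

the result is g(x) = -3780x^3 - 3780x


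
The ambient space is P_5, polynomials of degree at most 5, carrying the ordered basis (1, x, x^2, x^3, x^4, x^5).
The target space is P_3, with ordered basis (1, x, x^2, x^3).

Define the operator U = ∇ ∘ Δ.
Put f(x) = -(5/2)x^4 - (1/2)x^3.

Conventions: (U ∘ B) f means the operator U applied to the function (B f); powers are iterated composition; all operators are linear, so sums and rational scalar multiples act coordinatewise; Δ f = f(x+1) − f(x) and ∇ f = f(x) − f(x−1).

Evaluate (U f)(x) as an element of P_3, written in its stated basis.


Δ f = -10x^3 - (33/2)x^2 - (23/2)x - 3
∇ Δ f = -30x^2 - 3x - 5

the result is g(x) = -30x^2 - 3x - 5


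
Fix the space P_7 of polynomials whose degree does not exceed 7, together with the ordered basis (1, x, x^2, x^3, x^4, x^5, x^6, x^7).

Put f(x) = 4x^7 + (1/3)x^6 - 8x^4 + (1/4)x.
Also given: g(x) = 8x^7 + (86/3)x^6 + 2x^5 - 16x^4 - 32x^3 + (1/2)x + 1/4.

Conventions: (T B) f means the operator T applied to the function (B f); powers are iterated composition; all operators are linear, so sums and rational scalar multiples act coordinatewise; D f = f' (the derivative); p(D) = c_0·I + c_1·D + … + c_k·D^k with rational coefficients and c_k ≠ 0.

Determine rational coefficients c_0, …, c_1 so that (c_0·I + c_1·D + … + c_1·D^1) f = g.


c_0 = 2, c_1 = 1

D^0 f = 4x^7 + (1/3)x^6 - 8x^4 + (1/4)x
D^1 f = 28x^6 + 2x^5 - 32x^3 + 1/4
matching coefficients of g against c_0 f + c_1 Df + … from the top degree down determines the c_i
solution: c_0 = 2, c_1 = 1


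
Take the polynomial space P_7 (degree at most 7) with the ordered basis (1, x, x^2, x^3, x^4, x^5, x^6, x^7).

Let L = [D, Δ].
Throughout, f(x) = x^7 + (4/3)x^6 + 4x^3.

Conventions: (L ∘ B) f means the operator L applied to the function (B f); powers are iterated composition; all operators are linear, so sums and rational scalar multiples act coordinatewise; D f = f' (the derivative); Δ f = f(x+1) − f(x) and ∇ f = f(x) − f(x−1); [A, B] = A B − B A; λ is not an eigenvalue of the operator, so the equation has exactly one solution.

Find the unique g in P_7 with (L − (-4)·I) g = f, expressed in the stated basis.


g(x) = (1/4)x^7 + (1/3)x^6 + x^3

write g with unknown coordinates in the stated basis and equate coefficients in (L − (-4)·I) g = f
solving from the highest basis element down gives g = (1/4)x^7 + (1/3)x^6 + x^3
check: L g = 0
so L g − (-4)·g = x^7 + (4/3)x^6 + 4x^3 = f ✓


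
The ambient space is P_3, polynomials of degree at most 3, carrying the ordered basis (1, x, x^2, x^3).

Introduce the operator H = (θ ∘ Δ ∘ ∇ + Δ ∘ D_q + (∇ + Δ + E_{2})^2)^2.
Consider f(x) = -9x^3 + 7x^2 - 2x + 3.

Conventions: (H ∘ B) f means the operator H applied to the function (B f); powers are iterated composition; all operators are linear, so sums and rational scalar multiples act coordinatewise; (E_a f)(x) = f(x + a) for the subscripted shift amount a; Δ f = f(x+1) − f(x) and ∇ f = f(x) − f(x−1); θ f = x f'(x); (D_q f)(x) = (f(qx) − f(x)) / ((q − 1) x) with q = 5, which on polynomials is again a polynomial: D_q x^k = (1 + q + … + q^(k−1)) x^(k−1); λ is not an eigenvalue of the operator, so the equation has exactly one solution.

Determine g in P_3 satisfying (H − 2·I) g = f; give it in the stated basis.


the image equals g(x) = 9x^3 + 425x^2 + 20442x + 446687

write g with unknown coordinates in the stated basis and equate coefficients in (H − 2·I) g = f
solving from the highest basis element down gives g = 9x^3 + 425x^2 + 20442x + 446687
check: H g = 9x^3 + 857x^2 + 40882x + 893377
so H g − 2·g = -9x^3 + 7x^2 - 2x + 3 = f ✓


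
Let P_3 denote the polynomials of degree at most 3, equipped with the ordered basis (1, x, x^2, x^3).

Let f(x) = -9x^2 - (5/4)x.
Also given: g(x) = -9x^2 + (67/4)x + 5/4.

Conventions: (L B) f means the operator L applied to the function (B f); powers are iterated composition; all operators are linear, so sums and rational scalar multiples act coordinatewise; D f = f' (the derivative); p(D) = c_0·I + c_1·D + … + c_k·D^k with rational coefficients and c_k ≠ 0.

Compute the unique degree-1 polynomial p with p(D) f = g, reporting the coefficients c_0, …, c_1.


p(D) = I − D, i.e. c_0 = 1, c_1 = -1

D^0 f = -9x^2 - (5/4)x
D^1 f = -18x - 5/4
matching coefficients of g against c_0 f + c_1 Df + … from the top degree down determines the c_i
solution: c_0 = 1, c_1 = -1


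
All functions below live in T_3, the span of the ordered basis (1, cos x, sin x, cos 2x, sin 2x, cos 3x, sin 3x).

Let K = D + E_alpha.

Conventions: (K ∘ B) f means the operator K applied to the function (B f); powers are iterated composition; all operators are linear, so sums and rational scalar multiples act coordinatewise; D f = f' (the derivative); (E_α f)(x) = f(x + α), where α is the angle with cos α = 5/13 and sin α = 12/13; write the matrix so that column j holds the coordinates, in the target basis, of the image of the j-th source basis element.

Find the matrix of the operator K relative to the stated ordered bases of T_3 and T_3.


the matrix is [[1, 0, 0, 0, 0, 0, 0]; [0, 5/13, 25/13, 0, 0, 0, 0]; [0, -25/13, 5/13, 0, 0, 0, 0]; [0, 0, 0, -119/169, 458/169, 0, 0]; [0, 0, 0, -458/169, -119/169, 0, 0]; [0, 0, 0, 0, 0, -2035/2197, 5763/2197]; [0, 0, 0, 0, 0, -5763/2197, -2035/2197]] (rows listed top to bottom)

image of 1: 1
image of cos x: (5/13)cos x - (25/13)sin x
image of sin x: (25/13)cos x + (5/13)sin x
image of cos 2x: -(119/169)cos 2x - (458/169)sin 2x
image of sin 2x: (458/169)cos 2x - (119/169)sin 2x
image of cos 3x: -(2035/2197)cos 3x - (5763/2197)sin 3x
image of sin 3x: (5763/2197)cos 3x - (2035/2197)sin 3x
each image's coordinates form column j of the matrix


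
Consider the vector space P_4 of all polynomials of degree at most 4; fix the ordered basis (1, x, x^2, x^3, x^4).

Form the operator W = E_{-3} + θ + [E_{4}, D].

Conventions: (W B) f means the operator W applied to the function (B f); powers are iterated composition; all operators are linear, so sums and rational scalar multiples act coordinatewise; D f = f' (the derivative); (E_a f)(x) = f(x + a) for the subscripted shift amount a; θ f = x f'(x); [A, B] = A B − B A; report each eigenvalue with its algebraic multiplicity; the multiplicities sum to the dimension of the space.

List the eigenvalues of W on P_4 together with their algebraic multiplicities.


image of 1: 1
image of x: 2x - 3
image of x^2: 3x^2 - 6x + 9
image of x^3: 4x^3 - 9x^2 + 27x - 27
image of x^4: 5x^4 - 12x^3 + 54x^2 - 108x + 81
the matrix is upper triangular; its diagonal is (1, 2, 3, 4, 5)
for a triangular matrix the eigenvalues are the diagonal entries, with algebraic multiplicity their repetition count

λ = 1 (multiplicity 1), λ = 2 (multiplicity 1), λ = 3 (multiplicity 1), λ = 4 (multiplicity 1), λ = 5 (multiplicity 1)


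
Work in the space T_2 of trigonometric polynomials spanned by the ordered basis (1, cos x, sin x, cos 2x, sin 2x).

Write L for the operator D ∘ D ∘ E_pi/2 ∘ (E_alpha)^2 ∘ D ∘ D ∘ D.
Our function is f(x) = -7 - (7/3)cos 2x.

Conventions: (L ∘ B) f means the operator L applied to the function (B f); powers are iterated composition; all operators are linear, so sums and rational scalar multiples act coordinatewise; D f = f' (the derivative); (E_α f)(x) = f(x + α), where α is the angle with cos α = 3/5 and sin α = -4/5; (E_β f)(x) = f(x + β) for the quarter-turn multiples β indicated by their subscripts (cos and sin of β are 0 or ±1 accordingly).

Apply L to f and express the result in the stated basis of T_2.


D f = (14/3)sin 2x
D D f = (28/3)cos 2x
D (D ∘ D) f = -(56/3)sin 2x
E_alpha (D ∘ D ∘ D) f = (448/25)cos 2x + (392/75)sin 2x
E_alpha E_alpha (D ∘ D ∘ D) f = -(6272/625)cos 2x + (29512/1875)sin 2x
E_pi/2 (E_alpha)^2 (D ∘ D ∘ D) f = (6272/625)cos 2x - (29512/1875)sin 2x
D E_pi/2 (E_alpha)^2 (D ∘ D ∘ D) f = -(59024/1875)cos 2x - (12544/625)sin 2x
D D E_pi/2 (E_alpha)^2 (D ∘ D ∘ D) f = -(25088/625)cos 2x + (118048/1875)sin 2x

g(x) = -(25088/625)cos 2x + (118048/1875)sin 2x


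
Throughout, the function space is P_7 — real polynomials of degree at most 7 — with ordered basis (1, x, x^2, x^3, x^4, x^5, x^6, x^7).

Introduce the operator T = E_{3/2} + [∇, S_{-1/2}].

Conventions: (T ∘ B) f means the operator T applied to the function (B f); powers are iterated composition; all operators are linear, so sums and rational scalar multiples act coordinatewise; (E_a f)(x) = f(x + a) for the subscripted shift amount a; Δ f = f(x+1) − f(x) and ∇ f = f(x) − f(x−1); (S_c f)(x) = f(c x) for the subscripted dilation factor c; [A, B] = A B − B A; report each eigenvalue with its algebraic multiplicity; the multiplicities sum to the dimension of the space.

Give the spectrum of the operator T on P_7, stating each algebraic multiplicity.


λ = 1 (multiplicity 8)

image of 1: 1
image of x: x
image of x^2: x^2 + (9/2)x + 3
image of x^3: x^3 + (27/8)x^2 + (45/8)x + 9/4
image of x^4: x^4 + (27/4)x^3 + (117/8)x^2 + (63/4)x + 6
image of x^5: x^5 + (225/32)x^4 + (345/16)x^3 + (495/16)x^2 + (735/32)x + 105/16
image of x^6: x^6 + (297/32)x^5 + (2205/64)x^4 + (1125/16)x^3 + (5085/64)x^2 + (1557/32)x + 99/8
image of x^7: x^7 + (1323/128)x^6 + (5985/128)x^5 + (14805/128)x^4 + (22155/128)x^3 + (19719/128)x^2 + (9765/128)x + 1029/64
the matrix is upper triangular; its diagonal is (1, 1, 1, 1, 1, 1, 1, 1)
for a triangular matrix the eigenvalues are the diagonal entries, with algebraic multiplicity their repetition count


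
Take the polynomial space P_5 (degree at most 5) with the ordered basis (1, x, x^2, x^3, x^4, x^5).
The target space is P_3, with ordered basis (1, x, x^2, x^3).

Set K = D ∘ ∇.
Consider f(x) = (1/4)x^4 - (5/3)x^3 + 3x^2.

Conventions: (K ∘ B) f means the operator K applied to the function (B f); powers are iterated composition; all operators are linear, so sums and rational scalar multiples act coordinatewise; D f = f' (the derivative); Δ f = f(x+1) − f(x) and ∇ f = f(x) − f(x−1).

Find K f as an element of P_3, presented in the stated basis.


the result is g(x) = 3x^2 - 13x + 12

∇ f = x^3 - (13/2)x^2 + 12x - 59/12
D ∇ f = 3x^2 - 13x + 12


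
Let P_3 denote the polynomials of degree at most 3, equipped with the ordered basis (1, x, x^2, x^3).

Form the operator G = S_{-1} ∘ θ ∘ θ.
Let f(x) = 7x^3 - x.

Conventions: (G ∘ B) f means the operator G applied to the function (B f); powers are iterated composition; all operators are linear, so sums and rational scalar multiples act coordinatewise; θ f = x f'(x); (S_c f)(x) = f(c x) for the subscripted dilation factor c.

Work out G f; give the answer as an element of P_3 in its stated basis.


the image equals g(x) = -63x^3 + x

θ f = 21x^3 - x
θ θ f = 63x^3 - x
S_{-1} (θ ∘ θ) f = -63x^3 + x


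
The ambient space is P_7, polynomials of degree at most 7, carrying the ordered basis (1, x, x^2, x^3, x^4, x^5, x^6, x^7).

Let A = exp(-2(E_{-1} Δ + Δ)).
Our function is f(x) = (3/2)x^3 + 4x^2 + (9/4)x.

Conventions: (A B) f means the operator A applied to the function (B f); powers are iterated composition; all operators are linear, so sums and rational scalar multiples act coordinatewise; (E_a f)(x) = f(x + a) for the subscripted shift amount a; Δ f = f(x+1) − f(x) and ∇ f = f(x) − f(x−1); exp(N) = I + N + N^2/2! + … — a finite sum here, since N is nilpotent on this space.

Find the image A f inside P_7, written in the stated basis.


g(x) = (3/2)x^3 - 14x^2 + (169/4)x - 47

order-1 term: -18x^2 - 32x - 15
order-2 term: 72x + 64
order-3 term: -96
the series for exp(-2(E_{-1} Δ + Δ)) f terminates at order 3
exp(-2(E_{-1} Δ + Δ)) f = (3/2)x^3 - 14x^2 + (169/4)x - 47


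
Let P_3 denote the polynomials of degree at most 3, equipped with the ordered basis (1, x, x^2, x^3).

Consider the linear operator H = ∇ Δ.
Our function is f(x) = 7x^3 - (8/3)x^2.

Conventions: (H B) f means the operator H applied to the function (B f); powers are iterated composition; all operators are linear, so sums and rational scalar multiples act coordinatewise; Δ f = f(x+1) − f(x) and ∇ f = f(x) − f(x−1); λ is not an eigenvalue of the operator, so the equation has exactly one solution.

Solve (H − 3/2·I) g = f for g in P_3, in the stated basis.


the result is g(x) = -(14/3)x^3 + (16/9)x^2 - (56/3)x + 64/27

write g with unknown coordinates in the stated basis and equate coefficients in (H − 3/2·I) g = f
solving from the highest basis element down gives g = -(14/3)x^3 + (16/9)x^2 - (56/3)x + 64/27
check: H g = -28x + 32/9
so H g − 3/2·g = 7x^3 - (8/3)x^2 = f ✓


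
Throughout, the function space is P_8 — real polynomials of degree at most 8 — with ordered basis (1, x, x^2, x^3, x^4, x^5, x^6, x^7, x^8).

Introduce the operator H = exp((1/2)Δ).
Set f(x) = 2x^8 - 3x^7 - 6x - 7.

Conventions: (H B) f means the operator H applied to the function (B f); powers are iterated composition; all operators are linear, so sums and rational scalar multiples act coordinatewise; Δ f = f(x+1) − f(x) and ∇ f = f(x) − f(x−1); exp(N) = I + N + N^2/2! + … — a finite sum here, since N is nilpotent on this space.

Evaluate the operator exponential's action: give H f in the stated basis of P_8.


the result is g(x) = 2x^8 + 5x^7 + (63/2)x^6 + (427/4)x^5 + (2275/8)x^4 + (9247/16)x^3 + (26901/32)x^2 + (49689/64)x + 2733/8

order-1 term: 8x^7 + (35/2)x^6 + (49/2)x^5 + (35/2)x^4 + (7/2)x^3 - (7/2)x^2 - (5/2)x - 7/2
order-2 term: 14x^6 + (273/4)x^5 + (665/4)x^4 + (945/4)x^3 + (791/4)x^2 + (357/4)x + 65/4
order-3 term: 14x^5 + (735/8)x^4 + (1085/4)x^3 + (3465/8)x^2 + (1463/4)x + 1029/8
order-4 term: (35/4)x^4 + (1015/16)x^3 + (1505/8)x^2 + (4235/16)x + 147
order-5 term: (7/2)x^3 + (777/32)x^2 + (1925/32)x + 105/2
order-6 term: (7/8)x^2 + (315/64)x + 469/64
order-7 term: (1/8)x + 53/128
order-8 term: 1/128
the series for exp((1/2)Δ) f terminates at order 8
exp((1/2)Δ) f = 2x^8 + 5x^7 + (63/2)x^6 + (427/4)x^5 + (2275/8)x^4 + (9247/16)x^3 + (26901/32)x^2 + (49689/64)x + 2733/8


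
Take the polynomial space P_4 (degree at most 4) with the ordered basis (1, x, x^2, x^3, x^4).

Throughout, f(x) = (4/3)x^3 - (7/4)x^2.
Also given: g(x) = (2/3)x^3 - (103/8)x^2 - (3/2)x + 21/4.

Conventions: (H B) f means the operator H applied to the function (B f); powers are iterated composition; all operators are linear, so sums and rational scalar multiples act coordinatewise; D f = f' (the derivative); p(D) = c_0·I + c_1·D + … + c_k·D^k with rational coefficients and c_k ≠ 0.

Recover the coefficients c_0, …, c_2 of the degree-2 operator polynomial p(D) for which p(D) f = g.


c_0 = 1/2, c_1 = -3, c_2 = -3/2

D^0 f = (4/3)x^3 - (7/4)x^2
D^1 f = 4x^2 - (7/2)x
D^2 f = 8x - 7/2
matching coefficients of g against c_0 f + c_1 Df + … from the top degree down determines the c_i
solution: c_0 = 1/2, c_1 = -3, c_2 = -3/2


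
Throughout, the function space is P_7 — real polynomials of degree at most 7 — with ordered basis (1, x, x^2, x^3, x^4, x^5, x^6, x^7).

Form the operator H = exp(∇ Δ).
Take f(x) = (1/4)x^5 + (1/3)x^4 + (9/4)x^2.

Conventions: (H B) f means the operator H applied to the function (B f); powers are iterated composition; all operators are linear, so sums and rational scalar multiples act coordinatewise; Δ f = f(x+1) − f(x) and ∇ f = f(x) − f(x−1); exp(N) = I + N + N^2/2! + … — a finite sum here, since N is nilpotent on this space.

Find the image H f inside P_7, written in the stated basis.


the result is g(x) = (1/4)x^5 + (1/3)x^4 + 5x^3 + (25/4)x^2 + (35/2)x + 55/6

order-1 term: 5x^3 + 4x^2 + (5/2)x + 31/6
order-2 term: 15x + 4
the series for exp(∇ Δ) f terminates at order 2
exp(∇ Δ) f = (1/4)x^5 + (1/3)x^4 + 5x^3 + (25/4)x^2 + (35/2)x + 55/6


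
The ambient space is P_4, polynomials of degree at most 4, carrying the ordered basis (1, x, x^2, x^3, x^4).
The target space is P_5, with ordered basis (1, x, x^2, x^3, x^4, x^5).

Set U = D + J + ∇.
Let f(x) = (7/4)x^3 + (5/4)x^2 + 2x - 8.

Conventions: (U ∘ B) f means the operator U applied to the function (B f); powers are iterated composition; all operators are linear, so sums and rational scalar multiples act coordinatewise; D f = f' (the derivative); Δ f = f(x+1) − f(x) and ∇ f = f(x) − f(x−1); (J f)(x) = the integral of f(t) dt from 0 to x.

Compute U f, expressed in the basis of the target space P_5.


D f = (21/4)x^2 + (5/2)x + 2
J f = (7/16)x^4 + (5/12)x^3 + x^2 - 8x
∇ f = (21/4)x^2 - (11/4)x + 5/2
(D + J + ∇) f = (7/16)x^4 + (5/12)x^3 + (23/2)x^2 - (33/4)x + 9/2

the result is g(x) = (7/16)x^4 + (5/12)x^3 + (23/2)x^2 - (33/4)x + 9/2


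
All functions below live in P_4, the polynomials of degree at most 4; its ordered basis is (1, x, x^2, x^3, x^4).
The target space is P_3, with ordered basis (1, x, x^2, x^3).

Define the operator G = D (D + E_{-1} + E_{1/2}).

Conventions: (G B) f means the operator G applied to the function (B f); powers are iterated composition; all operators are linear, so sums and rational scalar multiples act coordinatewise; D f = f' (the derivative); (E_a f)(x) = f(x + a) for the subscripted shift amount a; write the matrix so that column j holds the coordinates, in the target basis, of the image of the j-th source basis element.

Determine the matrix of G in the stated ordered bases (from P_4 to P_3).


image of 1: 0
image of x: 2
image of x^2: 4x + 1
image of x^3: 6x^2 + 3x + 15/4
image of x^4: 8x^3 + 6x^2 + 15x - 7/2
each image's coordinates form column j of the matrix

the matrix is [[0, 2, 1, 15/4, -7/2]; [0, 0, 4, 3, 15]; [0, 0, 0, 6, 6]; [0, 0, 0, 0, 8]] (rows listed top to bottom)


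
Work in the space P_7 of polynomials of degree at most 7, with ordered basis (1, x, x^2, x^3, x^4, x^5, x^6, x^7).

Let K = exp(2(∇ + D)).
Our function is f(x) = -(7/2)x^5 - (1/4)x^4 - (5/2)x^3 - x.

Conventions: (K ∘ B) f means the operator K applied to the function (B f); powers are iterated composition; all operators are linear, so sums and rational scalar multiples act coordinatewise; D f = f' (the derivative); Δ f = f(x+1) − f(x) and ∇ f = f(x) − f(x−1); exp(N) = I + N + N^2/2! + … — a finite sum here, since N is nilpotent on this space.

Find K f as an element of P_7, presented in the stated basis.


the image equals g(x) = -(7/2)x^5 - (281/4)x^4 - (993/2)x^3 - 1521x^2 - 2003x - 1853/2

order-1 term: -70x^4 + 66x^3 - 97x^2 + 48x - 31/2
order-2 term: -560x^3 + 816x^2 - 866x + 329
order-3 term: -2240x^2 + 3296x - 2072
order-4 term: -4480x + 4416
order-5 term: -3584
the series for exp(2(∇ + D)) f terminates at order 5
exp(2(∇ + D)) f = -(7/2)x^5 - (281/4)x^4 - (993/2)x^3 - 1521x^2 - 2003x - 1853/2


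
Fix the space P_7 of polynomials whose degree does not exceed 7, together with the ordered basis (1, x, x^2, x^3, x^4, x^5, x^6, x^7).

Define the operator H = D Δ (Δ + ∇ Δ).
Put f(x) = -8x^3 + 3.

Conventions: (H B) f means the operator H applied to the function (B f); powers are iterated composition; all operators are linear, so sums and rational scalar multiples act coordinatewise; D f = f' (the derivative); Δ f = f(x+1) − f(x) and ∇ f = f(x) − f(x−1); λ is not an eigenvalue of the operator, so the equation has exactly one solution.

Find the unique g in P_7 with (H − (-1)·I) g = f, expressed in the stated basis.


write g with unknown coordinates in the stated basis and equate coefficients in (H − (-1)·I) g = f
solving from the highest basis element down gives g = -8x^3 + 51
check: H g = -48
so H g − (-1)·g = -8x^3 + 3 = f ✓

g(x) = -8x^3 + 51


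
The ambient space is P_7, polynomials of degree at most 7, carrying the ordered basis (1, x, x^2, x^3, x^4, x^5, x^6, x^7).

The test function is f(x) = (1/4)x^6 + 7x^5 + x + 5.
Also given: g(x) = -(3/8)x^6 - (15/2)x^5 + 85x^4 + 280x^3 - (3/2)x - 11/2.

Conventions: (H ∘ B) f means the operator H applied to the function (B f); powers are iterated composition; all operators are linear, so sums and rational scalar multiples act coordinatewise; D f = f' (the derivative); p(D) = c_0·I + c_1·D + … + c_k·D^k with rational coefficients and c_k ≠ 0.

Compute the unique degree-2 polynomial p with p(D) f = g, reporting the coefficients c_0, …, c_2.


p(D) = -(3/2)·I + 2·D + 2·D^2, i.e. c_0 = -3/2, c_1 = 2, c_2 = 2

D^0 f = (1/4)x^6 + 7x^5 + x + 5
D^1 f = (3/2)x^5 + 35x^4 + 1
D^2 f = (15/2)x^4 + 140x^3
matching coefficients of g against c_0 f + c_1 Df + … from the top degree down determines the c_i
solution: c_0 = -3/2, c_1 = 2, c_2 = 2


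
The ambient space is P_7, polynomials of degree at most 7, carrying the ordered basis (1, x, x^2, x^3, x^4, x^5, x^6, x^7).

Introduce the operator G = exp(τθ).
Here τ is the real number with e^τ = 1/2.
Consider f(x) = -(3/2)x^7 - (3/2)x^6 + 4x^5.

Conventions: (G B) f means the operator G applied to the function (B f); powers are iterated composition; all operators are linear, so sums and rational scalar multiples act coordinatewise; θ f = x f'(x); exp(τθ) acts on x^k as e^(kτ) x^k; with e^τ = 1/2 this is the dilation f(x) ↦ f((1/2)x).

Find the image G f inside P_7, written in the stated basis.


the result is g(x) = -(3/256)x^7 - (3/128)x^6 + (1/8)x^5

exp(τθ) x^k = e^(kτ) x^k; with e^τ = 1/2 this sends x^k to (1/2)^k x^k
x^5 ↦ 1/32 x^5
x^6 ↦ 1/64 x^6
x^7 ↦ 1/128 x^7
applying this coordinatewise to f: exp(τθ) f = -(3/256)x^7 - (3/128)x^6 + (1/8)x^5


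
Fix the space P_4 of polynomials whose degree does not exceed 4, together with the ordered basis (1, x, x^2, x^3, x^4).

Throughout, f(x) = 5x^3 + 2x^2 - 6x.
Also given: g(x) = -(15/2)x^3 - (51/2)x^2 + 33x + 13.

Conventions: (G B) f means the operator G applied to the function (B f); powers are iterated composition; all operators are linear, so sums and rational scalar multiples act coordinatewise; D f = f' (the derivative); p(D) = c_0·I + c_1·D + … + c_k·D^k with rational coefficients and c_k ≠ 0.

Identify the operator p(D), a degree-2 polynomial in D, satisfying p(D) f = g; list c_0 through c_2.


D^0 f = 5x^3 + 2x^2 - 6x
D^1 f = 15x^2 + 4x - 6
D^2 f = 30x + 4
matching coefficients of g against c_0 f + c_1 Df + … from the top degree down determines the c_i
solution: c_0 = -3/2, c_1 = -3/2, c_2 = 1

p(D) = -(3/2)·I − (3/2)·D + D^2, i.e. c_0 = -3/2, c_1 = -3/2, c_2 = 1


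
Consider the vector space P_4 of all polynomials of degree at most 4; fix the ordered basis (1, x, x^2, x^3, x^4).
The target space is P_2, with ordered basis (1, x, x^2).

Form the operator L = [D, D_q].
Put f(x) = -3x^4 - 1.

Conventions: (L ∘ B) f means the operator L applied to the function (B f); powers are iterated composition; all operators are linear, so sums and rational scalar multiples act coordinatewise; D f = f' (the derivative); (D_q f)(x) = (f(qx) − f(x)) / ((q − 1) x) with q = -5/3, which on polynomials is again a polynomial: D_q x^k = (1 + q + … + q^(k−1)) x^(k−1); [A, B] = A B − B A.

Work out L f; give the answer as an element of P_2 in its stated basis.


g(x) = 48x^2

D_q f = (68/9)x^3
D D_q f = (68/3)x^2
D f = -12x^3
D_q D f = -(76/3)x^2
[D, D_q] f = 48x^2


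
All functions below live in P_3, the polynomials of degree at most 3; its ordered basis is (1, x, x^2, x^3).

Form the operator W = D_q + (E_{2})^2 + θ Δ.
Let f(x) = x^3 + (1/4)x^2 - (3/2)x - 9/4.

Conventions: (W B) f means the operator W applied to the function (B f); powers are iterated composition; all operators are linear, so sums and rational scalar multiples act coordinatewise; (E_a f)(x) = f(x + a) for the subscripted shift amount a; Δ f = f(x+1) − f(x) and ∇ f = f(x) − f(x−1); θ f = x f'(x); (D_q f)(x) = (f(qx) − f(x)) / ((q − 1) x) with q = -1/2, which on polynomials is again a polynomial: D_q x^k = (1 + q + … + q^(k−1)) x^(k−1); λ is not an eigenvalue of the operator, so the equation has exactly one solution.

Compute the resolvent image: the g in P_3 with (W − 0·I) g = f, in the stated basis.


g(x) = x^3 - (37/2)x^2 + (567/4)x - 479

write g with unknown coordinates in the stated basis and equate coefficients in (W − 0·I) g = f
solving from the highest basis element down gives g = x^3 - (37/2)x^2 + (567/4)x - 479
check: W g = x^3 + (1/4)x^2 - (3/2)x - 9/4
so W g − 0·g = x^3 + (1/4)x^2 - (3/2)x - 9/4 = f ✓


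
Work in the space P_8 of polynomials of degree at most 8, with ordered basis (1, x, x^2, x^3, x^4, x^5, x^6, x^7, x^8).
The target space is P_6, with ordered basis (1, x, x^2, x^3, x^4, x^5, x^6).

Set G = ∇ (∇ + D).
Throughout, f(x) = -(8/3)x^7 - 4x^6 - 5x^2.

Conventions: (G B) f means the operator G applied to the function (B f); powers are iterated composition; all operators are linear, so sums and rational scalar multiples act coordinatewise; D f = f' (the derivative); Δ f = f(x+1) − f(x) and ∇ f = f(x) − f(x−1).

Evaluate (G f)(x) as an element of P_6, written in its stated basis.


∇ f = -(56/3)x^6 + 32x^5 - (100/3)x^4 + (40/3)x^3 + 4x^2 - (46/3)x + 19/3
D f = -(56/3)x^6 - 24x^5 - 10x
(∇ + D) f = -(112/3)x^6 + 8x^5 - (100/3)x^4 + (40/3)x^3 + 4x^2 - (76/3)x + 19/3
∇ (∇ + D) f = -224x^5 + 600x^4 - 960x^3 + 880x^2 - (1288/3)x + 188/3

g(x) = -224x^5 + 600x^4 - 960x^3 + 880x^2 - (1288/3)x + 188/3


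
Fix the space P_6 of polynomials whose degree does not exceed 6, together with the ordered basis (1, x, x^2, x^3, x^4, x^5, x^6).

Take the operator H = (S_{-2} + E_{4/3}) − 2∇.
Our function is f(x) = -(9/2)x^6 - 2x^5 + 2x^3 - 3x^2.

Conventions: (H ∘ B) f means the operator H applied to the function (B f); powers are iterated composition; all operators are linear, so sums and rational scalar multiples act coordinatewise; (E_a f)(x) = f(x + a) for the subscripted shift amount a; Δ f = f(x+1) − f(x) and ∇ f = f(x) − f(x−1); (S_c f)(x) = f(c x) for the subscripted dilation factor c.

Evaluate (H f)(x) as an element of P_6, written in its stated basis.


S_{-2} f = -288x^6 + 64x^5 - 16x^3 - 12x^2
E_{4/3} f = -(9/2)x^6 - 38x^5 - (400/3)x^4 - (2222/9)x^3 - (6905/27)x^2 - (11560/81)x - 8336/243
(S_{-2} + E_{4/3}) f = -(585/2)x^6 + 26x^5 - (400/3)x^4 - (2366/9)x^3 - (7229/27)x^2 - (11560/81)x - 8336/243
∇ f = -27x^5 + (115/2)x^4 - 70x^3 + (107/2)x^2 - 29x + 15/2
(-2∇) f = 54x^5 - 115x^4 + 140x^3 - 107x^2 + 58x - 15
((S_{-2} + E_{4/3}) − 2∇) f = -(585/2)x^6 + 80x^5 - (745/3)x^4 - (1106/9)x^3 - (10118/27)x^2 - (6862/81)x - 11981/243

g(x) = -(585/2)x^6 + 80x^5 - (745/3)x^4 - (1106/9)x^3 - (10118/27)x^2 - (6862/81)x - 11981/243


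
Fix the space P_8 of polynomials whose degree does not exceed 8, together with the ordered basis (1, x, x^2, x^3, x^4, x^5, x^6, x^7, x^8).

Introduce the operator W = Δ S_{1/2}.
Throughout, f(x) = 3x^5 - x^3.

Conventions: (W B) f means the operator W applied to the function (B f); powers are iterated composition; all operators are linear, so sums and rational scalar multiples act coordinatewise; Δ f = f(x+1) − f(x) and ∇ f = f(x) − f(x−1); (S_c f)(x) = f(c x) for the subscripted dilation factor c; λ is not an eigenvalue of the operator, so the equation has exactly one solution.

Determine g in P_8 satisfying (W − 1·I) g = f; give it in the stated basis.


write g with unknown coordinates in the stated basis and equate coefficients in (W − 1·I) g = f
solving from the highest basis element down gives g = -3x^5 - (15/32)x^4 - (7/128)x^3 - (1161/1024)x^2 - (2403/2048)x - 1
check: W g = -(15/32)x^4 - (135/128)x^3 - (1161/1024)x^2 - (2403/2048)x - 1
so W g − 1·g = 3x^5 - x^3 = f ✓

the image equals g(x) = -3x^5 - (15/32)x^4 - (7/128)x^3 - (1161/1024)x^2 - (2403/2048)x - 1


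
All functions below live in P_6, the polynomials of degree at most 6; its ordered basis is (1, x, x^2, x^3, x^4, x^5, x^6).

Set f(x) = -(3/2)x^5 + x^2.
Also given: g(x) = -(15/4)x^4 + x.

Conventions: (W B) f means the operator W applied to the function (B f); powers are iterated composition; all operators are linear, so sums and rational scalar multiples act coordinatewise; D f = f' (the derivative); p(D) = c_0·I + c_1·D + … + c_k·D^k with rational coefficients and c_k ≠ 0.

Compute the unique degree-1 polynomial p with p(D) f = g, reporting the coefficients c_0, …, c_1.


p(D) = (1/2)·D, i.e. c_0 = 0, c_1 = 1/2

D^0 f = -(3/2)x^5 + x^2
D^1 f = -(15/2)x^4 + 2x
matching coefficients of g against c_0 f + c_1 Df + … from the top degree down determines the c_i
solution: c_0 = 0, c_1 = 1/2


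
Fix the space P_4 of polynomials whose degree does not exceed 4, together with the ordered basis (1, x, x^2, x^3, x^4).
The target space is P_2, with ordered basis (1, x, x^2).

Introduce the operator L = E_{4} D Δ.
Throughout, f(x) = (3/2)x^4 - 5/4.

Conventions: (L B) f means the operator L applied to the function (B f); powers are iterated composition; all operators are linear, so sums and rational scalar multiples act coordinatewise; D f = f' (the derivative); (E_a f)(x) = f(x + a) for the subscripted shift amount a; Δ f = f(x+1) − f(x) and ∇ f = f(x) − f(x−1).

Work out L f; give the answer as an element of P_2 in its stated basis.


the image equals g(x) = 18x^2 + 162x + 366

Δ f = 6x^3 + 9x^2 + 6x + 3/2
D Δ f = 18x^2 + 18x + 6
E_{4} D Δ f = 18x^2 + 162x + 366


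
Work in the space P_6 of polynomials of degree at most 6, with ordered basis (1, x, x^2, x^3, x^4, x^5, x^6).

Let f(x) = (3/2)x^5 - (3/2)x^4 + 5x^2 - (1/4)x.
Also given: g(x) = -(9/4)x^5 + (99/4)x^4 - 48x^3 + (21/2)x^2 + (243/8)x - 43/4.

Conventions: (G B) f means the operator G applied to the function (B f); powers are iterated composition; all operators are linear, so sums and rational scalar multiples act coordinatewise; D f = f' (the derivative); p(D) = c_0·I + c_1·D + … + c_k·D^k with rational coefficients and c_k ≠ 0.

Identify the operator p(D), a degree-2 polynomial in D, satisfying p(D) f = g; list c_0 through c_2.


D^0 f = (3/2)x^5 - (3/2)x^4 + 5x^2 - (1/4)x
D^1 f = (15/2)x^4 - 6x^3 + 10x - 1/4
D^2 f = 30x^3 - 18x^2 + 10
matching coefficients of g against c_0 f + c_1 Df + … from the top degree down determines the c_i
solution: c_0 = -3/2, c_1 = 3, c_2 = -1

p(D) = -(3/2)·I + 3·D − D^2, i.e. c_0 = -3/2, c_1 = 3, c_2 = -1


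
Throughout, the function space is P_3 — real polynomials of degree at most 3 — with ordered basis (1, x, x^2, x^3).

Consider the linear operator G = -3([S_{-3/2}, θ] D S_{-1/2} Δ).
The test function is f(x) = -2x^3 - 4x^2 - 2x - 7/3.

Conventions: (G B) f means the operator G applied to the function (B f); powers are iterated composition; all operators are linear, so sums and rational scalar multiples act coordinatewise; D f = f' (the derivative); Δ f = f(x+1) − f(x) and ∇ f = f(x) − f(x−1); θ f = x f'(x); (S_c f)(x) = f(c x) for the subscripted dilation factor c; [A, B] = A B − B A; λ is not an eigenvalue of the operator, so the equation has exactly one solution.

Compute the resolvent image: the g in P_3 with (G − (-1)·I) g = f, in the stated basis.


write g with unknown coordinates in the stated basis and equate coefficients in (G − (-1)·I) g = f
solving from the highest basis element down gives g = -2x^3 - 4x^2 - 2x - 7/3
check: G g = 0
so G g − (-1)·g = -2x^3 - 4x^2 - 2x - 7/3 = f ✓

the result is g(x) = -2x^3 - 4x^2 - 2x - 7/3


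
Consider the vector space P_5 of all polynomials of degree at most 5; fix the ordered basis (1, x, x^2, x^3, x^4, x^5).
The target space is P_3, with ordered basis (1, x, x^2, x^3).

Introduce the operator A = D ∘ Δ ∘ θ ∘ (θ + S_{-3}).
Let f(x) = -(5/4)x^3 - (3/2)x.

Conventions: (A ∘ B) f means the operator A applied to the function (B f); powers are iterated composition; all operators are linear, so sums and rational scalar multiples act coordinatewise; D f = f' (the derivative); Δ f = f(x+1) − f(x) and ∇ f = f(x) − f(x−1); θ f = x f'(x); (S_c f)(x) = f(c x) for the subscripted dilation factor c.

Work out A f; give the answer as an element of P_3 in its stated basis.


θ f = -(15/4)x^3 - (3/2)x
S_{-3} f = (135/4)x^3 + (9/2)x
(θ + S_{-3}) f = 30x^3 + 3x
θ (θ + S_{-3}) f = 90x^3 + 3x
Δ θ (θ + S_{-3}) f = 270x^2 + 270x + 93
D Δ θ (θ + S_{-3}) f = 540x + 270

g(x) = 540x + 270
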